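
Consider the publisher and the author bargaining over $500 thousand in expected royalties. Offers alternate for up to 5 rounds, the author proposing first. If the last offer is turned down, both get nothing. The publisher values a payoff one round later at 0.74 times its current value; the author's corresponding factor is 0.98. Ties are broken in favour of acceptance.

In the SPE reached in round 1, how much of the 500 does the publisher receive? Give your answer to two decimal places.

Round 5 (the author proposes): the publisher will accept anything ≥ 0, so the author offers 0 and keeps 500.
Round 4 (the publisher proposes): the author can get 500 next round, worth 0.98 × 500 = 490 now. The publisher offers 490 and keeps 500 − 490 = 10.
Round 3 (the author proposes): the publisher can get 10 next round, worth 0.74 × 10 = 7.4 now, so the author offers 7.4, keeping 492.6.
Round 2 (the publisher proposes): the author can get 492.6 next round, worth 0.98 × 492.6 = 482.748 now, so the publisher offers 482.748, keeping 17.252.
Round 1 (the author proposes): the publisher can get 17.252 next round, worth 0.74 × 17.252 = 12.76648 now, so the author offers 12.76648, keeping 487.23352.

12.77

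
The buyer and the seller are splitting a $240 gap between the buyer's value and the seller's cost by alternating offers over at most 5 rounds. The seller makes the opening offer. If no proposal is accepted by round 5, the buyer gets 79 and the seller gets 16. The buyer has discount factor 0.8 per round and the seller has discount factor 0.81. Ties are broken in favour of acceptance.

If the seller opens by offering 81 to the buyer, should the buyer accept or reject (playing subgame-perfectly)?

Round 5 (the seller proposes): the buyer gets 79 if talks fail, so the seller offers 79 and keeps 161.
Round 4 (the buyer proposes): the seller can get 161 next round, worth 0.81 × 161 = 130.41 now, so the buyer offers 130.41, keeping 109.59.
Round 3 (the seller proposes): the buyer can get 109.59 next round, worth 0.8 × 109.59 = 87.672 now, so the seller offers 87.672, keeping 152.328.
Round 2 (the buyer proposes): the seller can get 152.328 next round, worth 0.81 × 152.328 = 123.38568 now, so the buyer offers 123.38568, keeping 116.61432.
So by rejecting in round 1, the buyer gets 116.61432 next round, worth 0.8 × 116.61432 = 93.291456 now.
Offer 81 < 93.291456, so the buyer rejects.

Reject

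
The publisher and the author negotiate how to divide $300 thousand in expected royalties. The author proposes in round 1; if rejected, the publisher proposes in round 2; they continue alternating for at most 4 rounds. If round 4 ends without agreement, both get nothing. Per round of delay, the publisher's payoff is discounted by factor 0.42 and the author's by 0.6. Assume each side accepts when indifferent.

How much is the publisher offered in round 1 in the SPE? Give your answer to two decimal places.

Round 4 (the publisher proposes): the author will accept anything ≥ 0, so the publisher offers 0 and keeps 300.
Round 3 (the author proposes): the publisher can get 300 next round, worth 0.42 × 300 = 126 now. The author offers 126 and keeps 300 − 126 = 174.
Round 2 (the publisher proposes): the author can get 174 next round, worth 0.6 × 174 = 104.4 now. The publisher offers 104.4 and keeps 300 − 104.4 = 195.6.
Round 1 (the author proposes): the publisher can get 195.6 next round, worth 0.42 × 195.6 = 82.152 now. The author offers 82.152 and keeps 300 − 82.152 = 217.848.

82.15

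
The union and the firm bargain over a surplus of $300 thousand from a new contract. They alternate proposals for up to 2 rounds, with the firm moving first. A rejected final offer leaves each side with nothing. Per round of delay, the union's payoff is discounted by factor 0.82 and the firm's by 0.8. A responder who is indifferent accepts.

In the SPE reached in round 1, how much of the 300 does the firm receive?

By backward induction:
Round 2 (the union proposes): the firm will accept anything ≥ 0, so the union offers 0 and keeps 300.
Round 1 (the firm proposes): the union can get 300 next round, worth 0.82 × 300 = 246 now. The firm offers 246 and keeps 300 − 246 = 54.

54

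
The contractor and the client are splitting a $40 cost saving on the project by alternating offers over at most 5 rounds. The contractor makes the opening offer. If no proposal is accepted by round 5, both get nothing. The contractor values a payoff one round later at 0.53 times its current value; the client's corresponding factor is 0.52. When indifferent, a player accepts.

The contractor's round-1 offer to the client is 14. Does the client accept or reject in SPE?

Accept

Round 5 (the contractor proposes): the client will accept anything ≥ 0, so the contractor offers 0 and keeps 40.
Round 4 (the client proposes): the contractor can get 40 next round, worth 0.53 × 40 = 21.2 now; the client offers that and keeps 18.8.
Round 3 (the contractor proposes): the client can get 18.8 next round, worth 0.52 × 18.8 = 9.776 now, so the contractor offers 9.776, keeping 30.224.
Round 2 (the client proposes): the contractor can get 30.224 next round, worth 0.53 × 30.224 = 16.01872 now. The client offers 16.01872 and keeps 40 − 16.01872 = 23.98128.
So by rejecting in round 1, the client gets 23.98128 next round, worth 0.52 × 23.98128 = 12.4702656 now.
Offer 14 ≥ 12.4702656, so the client accepts.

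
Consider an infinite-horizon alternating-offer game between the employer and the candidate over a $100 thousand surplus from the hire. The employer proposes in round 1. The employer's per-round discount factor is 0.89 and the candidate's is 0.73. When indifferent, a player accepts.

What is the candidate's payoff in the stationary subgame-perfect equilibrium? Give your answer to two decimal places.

22.92

In a stationary SPE each proposer offers the other exactly their discounted continuation value.
If the employer keeps x when proposing and the candidate keeps y when proposing, then x = 100 − 0.73y and y = 100 − 0.89x.
Solving: x = 100(1 − 0.73) / (1 − 0.89·0.73) = 27 / 0.3503 ≈ 77.0768.
The candidate gets 100 − 77.0768 ≈ 22.9232.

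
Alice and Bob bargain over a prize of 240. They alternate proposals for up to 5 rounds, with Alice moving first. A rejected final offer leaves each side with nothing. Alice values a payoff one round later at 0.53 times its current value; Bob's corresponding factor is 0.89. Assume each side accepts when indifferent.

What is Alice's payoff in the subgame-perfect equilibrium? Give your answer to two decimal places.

Round 5 (Alice proposes): rejection yields 0 for Bob; Alice offers 0 and keeps 240.
Round 4 (Bob proposes): Alice can get 240 next round, worth 0.53 × 240 = 127.2 now; Bob offers that and keeps 112.8.
Round 3 (Alice proposes): Bob can get 112.8 next round, worth 0.89 × 112.8 = 100.392 now, so Alice offers 100.392, keeping 139.608.
Round 2 (Bob proposes): Alice can get 139.608 next round, worth 0.53 × 139.608 = 73.99224 now; Bob offers that and keeps 166.00776.
Round 1 (Alice proposes): Bob can get 166.00776 next round, worth 0.89 × 166.00776 = 147.7469064 now. Alice offers 147.7469064 and keeps 240 − 147.7469064 = 92.2530936.

92.25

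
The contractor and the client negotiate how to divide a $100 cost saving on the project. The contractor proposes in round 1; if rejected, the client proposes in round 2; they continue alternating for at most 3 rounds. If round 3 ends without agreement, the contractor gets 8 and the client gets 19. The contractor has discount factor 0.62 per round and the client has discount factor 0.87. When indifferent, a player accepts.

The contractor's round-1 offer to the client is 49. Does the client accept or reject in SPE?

Accept

Round 3 (the contractor proposes): the client gets 19 if talks fail, so the contractor offers 19 and keeps 81.
Round 2 (the client proposes): the contractor can get 81 next round, worth 0.62 × 81 = 50.22 now, so the client offers 50.22, keeping 49.78.
So by rejecting in round 1, the client gets 49.78 next round, worth 0.87 × 49.78 = 43.3086 now.
Offer 49 ≥ 43.3086, so the client accepts.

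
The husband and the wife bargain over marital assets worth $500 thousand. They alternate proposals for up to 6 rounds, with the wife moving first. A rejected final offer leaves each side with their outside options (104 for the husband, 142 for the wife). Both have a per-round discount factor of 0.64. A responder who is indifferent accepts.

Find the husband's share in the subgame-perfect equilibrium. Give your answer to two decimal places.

Work backward from the last round.
Round 6 (the husband proposes): the wife gets 142 if talks fail, so the husband offers 142 and keeps 358.
Round 5 (the wife proposes): the husband can get 358 next round, worth 0.64 × 358 = 229.12 now; the wife offers that and keeps 270.88.
Round 4 (the husband proposes): the wife can get 270.88 next round, worth 0.64 × 270.88 = 173.3632 now, so the husband offers 173.3632, keeping 326.6368.
Round 3 (the wife proposes): the husband can get 326.6368 next round, worth 0.64 × 326.6368 = 209.047552 now, so the wife offers 209.047552, keeping 290.952448.
Round 2 (the husband proposes): the wife can get 290.952448 next round, worth 0.64 × 290.952448 = 186.20956672 now. The husband offers 186.20956672 and keeps 500 − 186.20956672 = 313.79043328.
Round 1 (the wife proposes): the husband can get 313.79043328 next round, worth 0.64 × 313.79043328 = 200.8258772992 now; the wife offers that and keeps 299.1741227008.

200.83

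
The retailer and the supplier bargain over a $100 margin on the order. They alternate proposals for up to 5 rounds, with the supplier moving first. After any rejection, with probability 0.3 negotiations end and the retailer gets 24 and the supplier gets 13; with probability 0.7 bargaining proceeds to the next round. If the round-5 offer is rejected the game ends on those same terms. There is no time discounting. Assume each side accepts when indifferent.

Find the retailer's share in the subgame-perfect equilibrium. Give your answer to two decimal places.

Round 5 (the supplier proposes): the retailer gets 24 if talks fail, so the supplier offers 24 and keeps 76.
Round 4 (the retailer proposes): rejecting gives the supplier an expected 0.7 × 76 + 0.3 × 13 = 57.1; the retailer offers that and keeps 42.9.
Round 3 (the supplier proposes): rejecting gives the retailer an expected 0.7 × 42.9 + 0.3 × 24 = 37.23, so the supplier offers 37.23, keeping 62.77.
Round 2 (the retailer proposes): rejecting gives the supplier an expected 0.7 × 62.77 + 0.3 × 13 = 47.839, so the retailer offers 47.839, keeping 52.161.
Round 1 (the supplier proposes): rejecting gives the retailer an expected 0.7 × 52.161 + 0.3 × 24 = 43.7127; the supplier offers that and keeps 56.2873.

43.71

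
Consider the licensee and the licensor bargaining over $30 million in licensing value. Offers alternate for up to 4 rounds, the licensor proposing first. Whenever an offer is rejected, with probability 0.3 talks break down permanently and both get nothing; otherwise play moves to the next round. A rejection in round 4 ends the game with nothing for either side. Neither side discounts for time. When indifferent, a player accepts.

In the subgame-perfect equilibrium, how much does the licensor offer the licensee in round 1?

16.59

Round 4 (the licensee proposes): rejection yields 0 for the licensor; the licensee offers 0 and keeps 30.
Round 3 (the licensor proposes): rejecting gives the licensee an expected 0.7 × 30 = 21; the licensor offers that and keeps 9.
Round 2 (the licensee proposes): rejecting gives the licensor an expected 0.7 × 9 = 6.3. The licensee offers 6.3 and keeps 30 − 6.3 = 23.7.
Round 1 (the licensor proposes): rejecting gives the licensee an expected 0.7 × 23.7 = 16.59. The licensor offers 16.59 and keeps 30 − 16.59 = 13.41.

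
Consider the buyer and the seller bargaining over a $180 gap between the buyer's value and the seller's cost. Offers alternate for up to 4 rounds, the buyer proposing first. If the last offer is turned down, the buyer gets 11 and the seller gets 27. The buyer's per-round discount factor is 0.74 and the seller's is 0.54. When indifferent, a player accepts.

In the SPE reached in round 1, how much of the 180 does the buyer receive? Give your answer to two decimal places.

118.26

Round 4 (the seller proposes): the buyer gets 11 if talks fail, so the seller offers 11 and keeps 169.
Round 3 (the buyer proposes): the seller can get 169 next round, worth 0.54 × 169 = 91.26 now; the buyer offers that and keeps 88.74.
Round 2 (the seller proposes): the buyer can get 88.74 next round, worth 0.74 × 88.74 = 65.6676 now; the seller offers that and keeps 114.3324.
Round 1 (the buyer proposes): the seller can get 114.3324 next round, worth 0.54 × 114.3324 = 61.739496 now. The buyer offers 61.739496 and keeps 180 − 61.739496 = 118.260504.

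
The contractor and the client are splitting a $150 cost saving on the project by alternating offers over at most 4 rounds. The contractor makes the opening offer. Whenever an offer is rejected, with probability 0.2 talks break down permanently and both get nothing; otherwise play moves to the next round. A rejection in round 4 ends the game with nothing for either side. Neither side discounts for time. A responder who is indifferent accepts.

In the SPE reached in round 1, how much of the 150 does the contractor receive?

49.2

Round 4 (the client proposes): rejection yields 0 for the contractor; the client offers 0 and keeps 150.
Round 3 (the contractor proposes): rejecting gives the client an expected 0.8 × 150 = 120, so the contractor offers 120, keeping 30.
Round 2 (the client proposes): rejecting gives the contractor an expected 0.8 × 30 = 24. The client offers 24 and keeps 150 − 24 = 126.
Round 1 (the contractor proposes): rejecting gives the client an expected 0.8 × 126 = 100.8, so the contractor offers 100.8, keeping 49.2.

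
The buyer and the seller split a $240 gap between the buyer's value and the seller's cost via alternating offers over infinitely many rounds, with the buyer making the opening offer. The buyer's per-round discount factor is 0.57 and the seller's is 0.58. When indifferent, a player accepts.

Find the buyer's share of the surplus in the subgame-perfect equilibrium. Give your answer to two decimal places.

150.58

When the buyer proposes, the seller accepts any offer worth at least 0.58 times what the seller would get by proposing next round; and vice versa.
This gives x = 240 − 0.58y and y = 240 − 0.57x, where x and y are each side's share when it proposes.
Hence (1 − 0.58·0.57)x = 240(1 − 0.58), i.e. 0.6694·x = 100.8.
x ≈ 150.5826; the seller's share is 240 − x ≈ 89.4174.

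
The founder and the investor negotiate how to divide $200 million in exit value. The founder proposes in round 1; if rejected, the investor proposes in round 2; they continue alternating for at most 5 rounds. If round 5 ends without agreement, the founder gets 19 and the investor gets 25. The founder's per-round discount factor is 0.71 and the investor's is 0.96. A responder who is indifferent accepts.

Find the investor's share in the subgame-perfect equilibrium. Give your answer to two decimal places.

Round 5 (the founder proposes): the investor gets 25 if talks fail, so the founder offers 25 and keeps 175.
Round 4 (the investor proposes): the founder can get 175 next round, worth 0.71 × 175 = 124.25 now. The investor offers 124.25 and keeps 200 − 124.25 = 75.75.
Round 3 (the founder proposes): the investor can get 75.75 next round, worth 0.96 × 75.75 = 72.72 now. The founder offers 72.72 and keeps 200 − 72.72 = 127.28.
Round 2 (the investor proposes): the founder can get 127.28 next round, worth 0.71 × 127.28 = 90.3688 now; the investor offers that and keeps 109.6312.
Round 1 (the founder proposes): the investor can get 109.6312 next round, worth 0.96 × 109.6312 = 105.245952 now, so the founder offers 105.245952, keeping 94.754048.

105.25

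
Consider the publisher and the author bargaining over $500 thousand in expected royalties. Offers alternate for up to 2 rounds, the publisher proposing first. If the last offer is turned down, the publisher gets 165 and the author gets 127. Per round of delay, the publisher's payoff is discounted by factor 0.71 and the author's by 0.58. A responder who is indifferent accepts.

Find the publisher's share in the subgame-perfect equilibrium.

305.7

Round 2 (the author proposes): the publisher gets 165 if talks fail, so the author offers 165 and keeps 335.
Round 1 (the publisher proposes): the author can get 335 next round, worth 0.58 × 335 = 194.3 now; the publisher offers that and keeps 305.7.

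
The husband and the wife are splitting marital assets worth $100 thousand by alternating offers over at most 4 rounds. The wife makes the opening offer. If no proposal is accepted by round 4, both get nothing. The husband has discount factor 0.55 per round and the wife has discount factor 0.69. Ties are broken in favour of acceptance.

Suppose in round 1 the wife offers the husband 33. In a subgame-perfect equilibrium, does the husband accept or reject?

Reject

Round 4 (the husband proposes): the wife will accept anything ≥ 0, so the husband offers 0 and keeps 100.
Round 3 (the wife proposes): the husband can get 100 next round, worth 0.55 × 100 = 55 now. The wife offers 55 and keeps 100 − 55 = 45.
Round 2 (the husband proposes): the wife can get 45 next round, worth 0.69 × 45 = 31.05 now. The husband offers 31.05 and keeps 100 − 31.05 = 68.95.
So by rejecting in round 1, the husband gets 68.95 next round, worth 0.55 × 68.95 = 37.9225 now.
Offer 33 < 37.9225, so the husband rejects.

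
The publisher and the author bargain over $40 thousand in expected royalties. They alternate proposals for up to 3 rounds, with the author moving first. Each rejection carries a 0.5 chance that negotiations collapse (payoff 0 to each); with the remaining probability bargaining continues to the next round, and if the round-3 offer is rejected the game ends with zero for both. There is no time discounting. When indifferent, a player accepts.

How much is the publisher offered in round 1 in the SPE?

By backward induction:
Round 3 (the author proposes): rejection yields 0 for the publisher; the author offers 0 and keeps 40.
Round 2 (the publisher proposes): rejecting gives the author an expected 0.5 × 40 = 20, so the publisher offers 20, keeping 20.
Round 1 (the author proposes): rejecting gives the publisher an expected 0.5 × 20 = 10; the author offers that and keeps 30.

10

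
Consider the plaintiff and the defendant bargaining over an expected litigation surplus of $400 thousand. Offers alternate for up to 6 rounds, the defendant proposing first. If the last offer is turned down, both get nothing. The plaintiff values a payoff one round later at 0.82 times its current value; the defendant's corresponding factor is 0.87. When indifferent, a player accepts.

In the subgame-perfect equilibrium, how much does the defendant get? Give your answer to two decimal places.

160.01

By backward induction:
Round 6 (the plaintiff proposes): the defendant will accept anything ≥ 0, so the plaintiff offers 0 and keeps 400.
Round 5 (the defendant proposes): the plaintiff can get 400 next round, worth 0.82 × 400 = 328 now, so the defendant offers 328, keeping 72.
Round 4 (the plaintiff proposes): the defendant can get 72 next round, worth 0.87 × 72 = 62.64 now, so the plaintiff offers 62.64, keeping 337.36.
Round 3 (the defendant proposes): the plaintiff can get 337.36 next round, worth 0.82 × 337.36 = 276.6352 now. The defendant offers 276.6352 and keeps 400 − 276.6352 = 123.3648.
Round 2 (the plaintiff proposes): the defendant can get 123.3648 next round, worth 0.87 × 123.3648 = 107.327376 now, so the plaintiff offers 107.327376, keeping 292.672624.
Round 1 (the defendant proposes): the plaintiff can get 292.672624 next round, worth 0.82 × 292.672624 = 239.99155168 now; the defendant offers that and keeps 160.00844832.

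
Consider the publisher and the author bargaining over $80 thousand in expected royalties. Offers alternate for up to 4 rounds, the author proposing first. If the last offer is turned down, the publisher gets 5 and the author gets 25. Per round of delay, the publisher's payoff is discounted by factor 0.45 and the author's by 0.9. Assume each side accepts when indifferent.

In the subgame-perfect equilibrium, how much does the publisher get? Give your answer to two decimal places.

13.62

Round 4 (the publisher proposes): the author gets 25 if talks fail, so the publisher offers 25 and keeps 55.
Round 3 (the author proposes): the publisher can get 55 next round, worth 0.45 × 55 = 24.75 now, so the author offers 24.75, keeping 55.25.
Round 2 (the publisher proposes): the author can get 55.25 next round, worth 0.9 × 55.25 = 49.725 now; the publisher offers that and keeps 30.275.
Round 1 (the author proposes): the publisher can get 30.275 next round, worth 0.45 × 30.275 = 13.62375 now. The author offers 13.62375 and keeps 80 − 13.62375 = 66.37625.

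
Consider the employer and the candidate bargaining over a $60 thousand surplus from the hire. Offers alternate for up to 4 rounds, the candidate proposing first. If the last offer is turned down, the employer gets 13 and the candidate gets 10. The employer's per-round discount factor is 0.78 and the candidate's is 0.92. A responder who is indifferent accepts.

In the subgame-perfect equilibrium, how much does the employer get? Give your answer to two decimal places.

31.73

Round 4 (the employer proposes): the candidate gets 10 if talks fail, so the employer offers 10 and keeps 50.
Round 3 (the candidate proposes): the employer can get 50 next round, worth 0.78 × 50 = 39 now. The candidate offers 39 and keeps 60 − 39 = 21.
Round 2 (the employer proposes): the candidate can get 21 next round, worth 0.92 × 21 = 19.32 now. The employer offers 19.32 and keeps 60 − 19.32 = 40.68.
Round 1 (the candidate proposes): the employer can get 40.68 next round, worth 0.78 × 40.68 = 31.7304 now. The candidate offers 31.7304 and keeps 60 − 31.7304 = 28.2696.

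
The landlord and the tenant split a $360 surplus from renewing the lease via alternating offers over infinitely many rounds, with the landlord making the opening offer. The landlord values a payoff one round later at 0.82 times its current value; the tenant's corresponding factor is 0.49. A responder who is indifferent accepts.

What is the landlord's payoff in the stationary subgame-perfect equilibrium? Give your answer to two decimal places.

306.92

In a stationary SPE each proposer offers the other exactly their discounted continuation value.
If the landlord keeps x when proposing and the tenant keeps y when proposing, then x = 360 − 0.49y and y = 360 − 0.82x.
Solving: x = 360(1 − 0.49) / (1 − 0.82·0.49) = 183.6 / 0.5982 ≈ 306.9208.
The tenant gets 360 − 306.9208 ≈ 53.0792.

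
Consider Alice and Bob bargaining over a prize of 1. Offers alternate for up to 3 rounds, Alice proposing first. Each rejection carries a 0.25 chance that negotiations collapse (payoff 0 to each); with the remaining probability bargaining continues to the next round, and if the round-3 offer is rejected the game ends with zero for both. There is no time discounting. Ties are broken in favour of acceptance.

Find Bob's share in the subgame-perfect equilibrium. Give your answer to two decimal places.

By backward induction:
Round 3 (Alice proposes): Bob will accept anything ≥ 0, so Alice offers 0 and keeps 1.
Round 2 (Bob proposes): rejecting gives Alice an expected 0.75 × 1 = 0.75; Bob offers that and keeps 0.25.
Round 1 (Alice proposes): rejecting gives Bob an expected 0.75 × 0.25 = 0.1875. Alice offers 0.1875 and keeps 1 − 0.1875 = 0.8125.

0.19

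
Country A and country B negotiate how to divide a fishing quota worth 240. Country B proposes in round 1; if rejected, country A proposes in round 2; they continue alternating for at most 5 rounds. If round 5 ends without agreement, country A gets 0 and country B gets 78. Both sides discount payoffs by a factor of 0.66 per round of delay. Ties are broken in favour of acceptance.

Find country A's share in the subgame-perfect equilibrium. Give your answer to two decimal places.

Solve by backward induction from round 5.
Round 5 (country B proposes): country A will accept anything ≥ 0, so country B offers 0 and keeps 240.
Round 4 (country A proposes): country B can get 240 next round, worth 0.66 × 240 = 158.4 now, so country A offers 158.4, keeping 81.6.
Round 3 (country B proposes): country A can get 81.6 next round, worth 0.66 × 81.6 = 53.856 now, so country B offers 53.856, keeping 186.144.
Round 2 (country A proposes): country B can get 186.144 next round, worth 0.66 × 186.144 = 122.85504 now, so country A offers 122.85504, keeping 117.14496.
Round 1 (country B proposes): country A can get 117.14496 next round, worth 0.66 × 117.14496 = 77.3156736 now, so country B offers 77.3156736, keeping 162.6843264.

77.32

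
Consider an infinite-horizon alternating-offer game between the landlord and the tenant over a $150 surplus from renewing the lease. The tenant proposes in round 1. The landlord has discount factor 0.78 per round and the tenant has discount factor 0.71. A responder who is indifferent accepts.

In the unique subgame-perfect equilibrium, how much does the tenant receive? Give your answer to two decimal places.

73.96

Let x be the tenant's share when the tenant proposes and y be the landlord's share when the landlord proposes.
The landlord accepts iff offered ≥ 0.78·y, so x = 150 − 0.78y. Symmetrically y = 150 − 0.71x.
Substituting: x = 150 − 0.78(150 − 0.71x), giving x(1 − 0.71·0.78) = 150(1 − 0.78).
So x = 150 × 0.22 / 0.4462 ≈ 73.9579, and the landlord receives 150 − x ≈ 76.0421.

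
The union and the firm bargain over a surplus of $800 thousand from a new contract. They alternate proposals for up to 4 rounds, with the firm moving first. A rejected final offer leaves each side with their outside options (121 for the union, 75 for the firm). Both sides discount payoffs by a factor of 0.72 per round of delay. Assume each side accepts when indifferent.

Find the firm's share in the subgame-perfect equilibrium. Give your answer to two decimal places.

Round 4 (the union proposes): the firm gets 75 if talks fail, so the union offers 75 and keeps 725.
Round 3 (the firm proposes): the union can get 725 next round, worth 0.72 × 725 = 522 now, so the firm offers 522, keeping 278.
Round 2 (the union proposes): the firm can get 278 next round, worth 0.72 × 278 = 200.16 now, so the union offers 200.16, keeping 599.84.
Round 1 (the firm proposes): the union can get 599.84 next round, worth 0.72 × 599.84 = 431.8848 now. The firm offers 431.8848 and keeps 800 − 431.8848 = 368.1152.

368.12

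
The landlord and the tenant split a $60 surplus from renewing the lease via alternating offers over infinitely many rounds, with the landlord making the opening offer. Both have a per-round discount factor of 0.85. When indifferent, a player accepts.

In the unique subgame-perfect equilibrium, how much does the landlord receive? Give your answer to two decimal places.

In a stationary SPE each proposer offers the other exactly their discounted continuation value.
If the landlord keeps x when proposing and the tenant keeps y when proposing, then x = 60 − 0.85y and y = 60 − 0.85x.
Solving: x = 60(1 − 0.85) / (1 − 0.85·0.85) = 9 / 0.2775 ≈ 32.4324.
The tenant gets 60 − 32.4324 ≈ 27.5676.

32.43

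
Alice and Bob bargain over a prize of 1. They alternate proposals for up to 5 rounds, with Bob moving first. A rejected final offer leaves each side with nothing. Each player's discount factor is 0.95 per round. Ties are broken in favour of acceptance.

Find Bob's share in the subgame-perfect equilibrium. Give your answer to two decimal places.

0.91

Round 5 (Bob proposes): rejection yields 0 for Alice; Bob offers 0 and keeps 1.
Round 4 (Alice proposes): Bob can get 1 next round, worth 0.95 × 1 = 0.95 now. Alice offers 0.95 and keeps 1 − 0.95 = 0.05.
Round 3 (Bob proposes): Alice can get 0.05 next round, worth 0.95 × 0.05 = 0.0475 now, so Bob offers 0.0475, keeping 0.9525.
Round 2 (Alice proposes): Bob can get 0.9525 next round, worth 0.95 × 0.9525 = 0.904875 now, so Alice offers 0.904875, keeping 0.095125.
Round 1 (Bob proposes): Alice can get 0.095125 next round, worth 0.95 × 0.095125 = 0.09036875 now, so Bob offers 0.09036875, keeping 0.90963125.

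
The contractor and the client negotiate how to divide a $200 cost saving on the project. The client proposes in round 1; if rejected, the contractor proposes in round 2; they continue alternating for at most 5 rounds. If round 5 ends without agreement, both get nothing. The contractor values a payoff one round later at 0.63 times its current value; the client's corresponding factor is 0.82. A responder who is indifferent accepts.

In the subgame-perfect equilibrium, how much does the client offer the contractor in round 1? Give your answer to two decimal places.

34.40

Round 5 (the client proposes): rejection yields 0 for the contractor; the client offers 0 and keeps 200.
Round 4 (the contractor proposes): the client can get 200 next round, worth 0.82 × 200 = 164 now, so the contractor offers 164, keeping 36.
Round 3 (the client proposes): the contractor can get 36 next round, worth 0.63 × 36 = 22.68 now; the client offers that and keeps 177.32.
Round 2 (the contractor proposes): the client can get 177.32 next round, worth 0.82 × 177.32 = 145.4024 now. The contractor offers 145.4024 and keeps 200 − 145.4024 = 54.5976.
Round 1 (the client proposes): the contractor can get 54.5976 next round, worth 0.63 × 54.5976 = 34.396488 now. The client offers 34.396488 and keeps 200 − 34.396488 = 165.603512.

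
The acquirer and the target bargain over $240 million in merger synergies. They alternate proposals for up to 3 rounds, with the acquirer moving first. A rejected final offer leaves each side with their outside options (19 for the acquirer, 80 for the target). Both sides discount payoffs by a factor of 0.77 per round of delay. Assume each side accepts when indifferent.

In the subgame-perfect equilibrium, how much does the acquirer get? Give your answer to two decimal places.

150.06

Solve by backward induction from round 3.
Round 3 (the acquirer proposes): the target gets 80 if talks fail, so the acquirer offers 80 and keeps 160.
Round 2 (the target proposes): the acquirer can get 160 next round, worth 0.77 × 160 = 123.2 now, so the target offers 123.2, keeping 116.8.
Round 1 (the acquirer proposes): the target can get 116.8 next round, worth 0.77 × 116.8 = 89.936 now. The acquirer offers 89.936 and keeps 240 − 89.936 = 150.064.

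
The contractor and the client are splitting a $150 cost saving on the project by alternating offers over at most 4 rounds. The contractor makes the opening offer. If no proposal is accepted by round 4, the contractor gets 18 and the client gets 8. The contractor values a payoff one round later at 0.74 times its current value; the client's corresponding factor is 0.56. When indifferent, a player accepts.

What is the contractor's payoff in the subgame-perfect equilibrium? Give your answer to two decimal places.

97.53

Round 4 (the client proposes): the contractor gets 18 if talks fail, so the client offers 18 and keeps 132.
Round 3 (the contractor proposes): the client can get 132 next round, worth 0.56 × 132 = 73.92 now. The contractor offers 73.92 and keeps 150 − 73.92 = 76.08.
Round 2 (the client proposes): the contractor can get 76.08 next round, worth 0.74 × 76.08 = 56.2992 now, so the client offers 56.2992, keeping 93.7008.
Round 1 (the contractor proposes): the client can get 93.7008 next round, worth 0.56 × 93.7008 = 52.472448 now. The contractor offers 52.472448 and keeps 150 − 52.472448 = 97.527552.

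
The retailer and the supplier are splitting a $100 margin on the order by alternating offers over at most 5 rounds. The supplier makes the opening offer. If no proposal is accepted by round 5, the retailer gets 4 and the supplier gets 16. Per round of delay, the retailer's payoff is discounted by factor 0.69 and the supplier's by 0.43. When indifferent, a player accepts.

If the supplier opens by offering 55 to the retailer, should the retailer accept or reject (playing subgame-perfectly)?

Work out the retailer's continuation value if the offer is rejected.
Round 5 (the supplier proposes): the retailer gets 4 if talks fail, so the supplier offers 4 and keeps 96.
Round 4 (the retailer proposes): the supplier can get 96 next round, worth 0.43 × 96 = 41.28 now. The retailer offers 41.28 and keeps 100 − 41.28 = 58.72.
Round 3 (the supplier proposes): the retailer can get 58.72 next round, worth 0.69 × 58.72 = 40.5168 now. The supplier offers 40.5168 and keeps 100 − 40.5168 = 59.4832.
Round 2 (the retailer proposes): the supplier can get 59.4832 next round, worth 0.43 × 59.4832 = 25.577776 now. The retailer offers 25.577776 and keeps 100 − 25.577776 = 74.422224.
So by rejecting in round 1, the retailer gets 74.422224 next round, worth 0.69 × 74.422224 = 51.35133456 now.
Offer 55 ≥ 51.35133456, so the retailer accepts.

Accept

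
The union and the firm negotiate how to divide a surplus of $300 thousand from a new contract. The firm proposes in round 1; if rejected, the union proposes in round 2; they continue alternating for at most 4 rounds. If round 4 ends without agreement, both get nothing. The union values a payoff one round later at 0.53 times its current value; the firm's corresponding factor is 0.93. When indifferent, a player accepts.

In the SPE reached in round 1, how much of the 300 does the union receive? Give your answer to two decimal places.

Round 4 (the union proposes): rejection yields 0 for the firm; the union offers 0 and keeps 300.
Round 3 (the firm proposes): the union can get 300 next round, worth 0.53 × 300 = 159 now, so the firm offers 159, keeping 141.
Round 2 (the union proposes): the firm can get 141 next round, worth 0.93 × 141 = 131.13 now; the union offers that and keeps 168.87.
Round 1 (the firm proposes): the union can get 168.87 next round, worth 0.53 × 168.87 = 89.5011 now; the firm offers that and keeps 210.4989.

89.50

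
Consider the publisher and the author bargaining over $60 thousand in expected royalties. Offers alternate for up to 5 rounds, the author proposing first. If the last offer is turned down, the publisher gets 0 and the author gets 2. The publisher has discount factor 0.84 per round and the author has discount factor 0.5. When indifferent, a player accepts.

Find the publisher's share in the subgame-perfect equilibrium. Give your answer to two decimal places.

Solve by backward induction from round 5.
Round 5 (the author proposes): rejection yields 0 for the publisher; the author offers 0 and keeps 60.
Round 4 (the publisher proposes): the author can get 60 next round, worth 0.5 × 60 = 30 now; the publisher offers that and keeps 30.
Round 3 (the author proposes): the publisher can get 30 next round, worth 0.84 × 30 = 25.2 now. The author offers 25.2 and keeps 60 − 25.2 = 34.8.
Round 2 (the publisher proposes): the author can get 34.8 next round, worth 0.5 × 34.8 = 17.4 now, so the publisher offers 17.4, keeping 42.6.
Round 1 (the author proposes): the publisher can get 42.6 next round, worth 0.84 × 42.6 = 35.784 now. The author offers 35.784 and keeps 60 − 35.784 = 24.216.

35.78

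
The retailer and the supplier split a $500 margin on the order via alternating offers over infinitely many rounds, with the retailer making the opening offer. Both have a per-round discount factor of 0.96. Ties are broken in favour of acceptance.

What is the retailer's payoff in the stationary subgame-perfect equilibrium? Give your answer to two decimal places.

255.10

When the retailer proposes, the supplier accepts any offer worth at least 0.96 times what the supplier would get by proposing next round; and vice versa.
This gives x = 500 − 0.96y and y = 500 − 0.96x, where x and y are each side's share when it proposes.
Hence (1 − 0.96·0.96)x = 500(1 − 0.96), i.e. 0.0784·x = 20.
x ≈ 255.1020; the supplier's share is 500 − x ≈ 244.8980.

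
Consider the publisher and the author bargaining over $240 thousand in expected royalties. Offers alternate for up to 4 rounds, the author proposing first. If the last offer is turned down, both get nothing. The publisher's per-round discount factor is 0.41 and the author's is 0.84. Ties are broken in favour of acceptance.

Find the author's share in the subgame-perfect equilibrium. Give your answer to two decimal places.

190.37

Round 4 (the publisher proposes): rejection yields 0 for the author; the publisher offers 0 and keeps 240.
Round 3 (the author proposes): the publisher can get 240 next round, worth 0.41 × 240 = 98.4 now; the author offers that and keeps 141.6.
Round 2 (the publisher proposes): the author can get 141.6 next round, worth 0.84 × 141.6 = 118.944 now; the publisher offers that and keeps 121.056.
Round 1 (the author proposes): the publisher can get 121.056 next round, worth 0.41 × 121.056 = 49.63296 now; the author offers that and keeps 190.36704.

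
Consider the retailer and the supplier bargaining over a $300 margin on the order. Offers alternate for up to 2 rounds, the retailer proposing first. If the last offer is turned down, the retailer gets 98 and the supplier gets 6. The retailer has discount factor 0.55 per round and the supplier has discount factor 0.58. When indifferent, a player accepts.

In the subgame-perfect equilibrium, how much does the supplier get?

117.16

Round 2 (the supplier proposes): the retailer gets 98 if talks fail, so the supplier offers 98 and keeps 202.
Round 1 (the retailer proposes): the supplier can get 202 next round, worth 0.58 × 202 = 117.16 now; the retailer offers that and keeps 182.84.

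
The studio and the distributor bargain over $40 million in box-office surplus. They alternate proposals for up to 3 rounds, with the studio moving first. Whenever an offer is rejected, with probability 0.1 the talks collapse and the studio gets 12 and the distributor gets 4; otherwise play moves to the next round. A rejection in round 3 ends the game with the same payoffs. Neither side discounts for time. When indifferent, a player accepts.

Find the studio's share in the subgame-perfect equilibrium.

33.84

By backward induction:
Round 3 (the studio proposes): the distributor gets 4 if talks fail, so the studio offers 4 and keeps 36.
Round 2 (the distributor proposes): rejecting gives the studio an expected 0.9 × 36 + 0.1 × 12 = 33.6, so the distributor offers 33.6, keeping 6.4.
Round 1 (the studio proposes): rejecting gives the distributor an expected 0.9 × 6.4 + 0.1 × 4 = 6.16. The studio offers 6.16 and keeps 40 − 6.16 = 33.84.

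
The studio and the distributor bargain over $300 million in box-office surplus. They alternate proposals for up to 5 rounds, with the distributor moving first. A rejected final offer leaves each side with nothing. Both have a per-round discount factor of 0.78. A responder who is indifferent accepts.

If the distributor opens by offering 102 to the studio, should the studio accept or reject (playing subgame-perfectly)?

Accept

Work out the studio's continuation value if the offer is rejected.
Round 5 (the distributor proposes): rejection yields 0 for the studio; the distributor offers 0 and keeps 300.
Round 4 (the studio proposes): the distributor can get 300 next round, worth 0.78 × 300 = 234 now, so the studio offers 234, keeping 66.
Round 3 (the distributor proposes): the studio can get 66 next round, worth 0.78 × 66 = 51.48 now; the distributor offers that and keeps 248.52.
Round 2 (the studio proposes): the distributor can get 248.52 next round, worth 0.78 × 248.52 = 193.8456 now; the studio offers that and keeps 106.1544.
So by rejecting in round 1, the studio gets 106.1544 next round, worth 0.78 × 106.1544 = 82.800432 now.
Offer 102 ≥ 82.800432, so the studio accepts.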